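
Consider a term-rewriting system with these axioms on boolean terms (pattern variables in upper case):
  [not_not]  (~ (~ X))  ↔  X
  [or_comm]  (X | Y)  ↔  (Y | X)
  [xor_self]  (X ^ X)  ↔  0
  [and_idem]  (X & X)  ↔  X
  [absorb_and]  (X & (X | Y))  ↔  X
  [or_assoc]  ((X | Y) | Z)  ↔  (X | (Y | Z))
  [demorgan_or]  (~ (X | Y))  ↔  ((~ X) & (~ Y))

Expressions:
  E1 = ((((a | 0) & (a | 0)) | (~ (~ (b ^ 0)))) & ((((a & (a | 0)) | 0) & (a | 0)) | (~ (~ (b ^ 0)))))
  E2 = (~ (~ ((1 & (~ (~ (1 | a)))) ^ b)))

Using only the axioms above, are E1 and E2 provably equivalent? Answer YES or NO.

NO

Every axiom is a valid identity, so a rewrite proof would force E1 and E2 to agree under every assignment.
At a=0, b=0: E1 = 0 but E2 = 1; they differ, so no derivation exists.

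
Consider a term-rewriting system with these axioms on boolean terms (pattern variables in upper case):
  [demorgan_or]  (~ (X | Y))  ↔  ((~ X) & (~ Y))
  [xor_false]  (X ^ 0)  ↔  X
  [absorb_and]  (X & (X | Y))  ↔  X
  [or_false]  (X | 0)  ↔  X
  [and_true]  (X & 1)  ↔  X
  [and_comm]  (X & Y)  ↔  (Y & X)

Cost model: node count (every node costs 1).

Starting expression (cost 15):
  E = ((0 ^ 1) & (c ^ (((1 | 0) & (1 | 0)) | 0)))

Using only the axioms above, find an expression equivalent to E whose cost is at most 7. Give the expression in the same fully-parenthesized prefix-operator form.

((0 ^ 1) & (c ^ 1))   [cost 7]

(1) (1 | 0)  =[or_false →]=  1    ⊢ ((0 ^ 1) & (c ^ ((1 & (1 | 0)) | 0)))
(2) (1 & (1 | 0))  =[absorb_and →]=  1    ⊢ ((0 ^ 1) & (c ^ (1 | 0)))
(3) (1 | 0)  =[or_false →]=  1    ⊢ cost 7, within 7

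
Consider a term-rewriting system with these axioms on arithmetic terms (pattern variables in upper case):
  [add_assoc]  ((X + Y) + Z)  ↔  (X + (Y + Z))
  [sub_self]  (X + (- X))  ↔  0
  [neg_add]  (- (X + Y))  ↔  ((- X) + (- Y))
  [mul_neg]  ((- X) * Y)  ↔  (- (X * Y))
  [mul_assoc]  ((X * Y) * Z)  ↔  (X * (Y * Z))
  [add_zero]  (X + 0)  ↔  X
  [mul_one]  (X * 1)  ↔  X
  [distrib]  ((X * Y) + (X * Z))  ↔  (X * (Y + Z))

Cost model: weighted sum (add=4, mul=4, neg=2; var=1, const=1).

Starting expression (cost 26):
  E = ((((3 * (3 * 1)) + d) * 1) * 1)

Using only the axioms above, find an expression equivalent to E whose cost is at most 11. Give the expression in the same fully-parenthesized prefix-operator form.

(1) (((3 * (3 * 1)) + d) * 1)  =[mul_one →]=  ((3 * (3 * 1)) + d)    ⊢ (((3 * (3 * 1)) + d) * 1)
(2) (((3 * (3 * 1)) + d) * 1)  =[mul_one →]=  ((3 * (3 * 1)) + d)
(3) (3 * 1)  =[mul_one →]=  3    ⊢ cost 11, within 11

((3 * 3) + d)   [cost 11]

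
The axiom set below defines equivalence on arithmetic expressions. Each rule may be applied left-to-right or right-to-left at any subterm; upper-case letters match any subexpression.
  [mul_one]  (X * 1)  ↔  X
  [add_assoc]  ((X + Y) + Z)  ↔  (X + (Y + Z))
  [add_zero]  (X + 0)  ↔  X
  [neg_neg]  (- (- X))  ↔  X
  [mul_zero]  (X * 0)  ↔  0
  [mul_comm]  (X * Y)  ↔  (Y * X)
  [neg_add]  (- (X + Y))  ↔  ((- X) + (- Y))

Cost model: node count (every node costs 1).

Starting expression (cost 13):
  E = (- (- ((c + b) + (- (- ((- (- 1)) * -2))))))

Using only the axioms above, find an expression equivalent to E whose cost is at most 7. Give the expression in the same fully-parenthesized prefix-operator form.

step 1: neg_neg (→) rewrites (- (- 1)) into 1, now (- (- ((c + b) + (- (- (1 * -2))))))
step 2: neg_neg (→) rewrites (- (- ((c + b) + (- (- (1 * -2)))))) into ((c + b) + (- (- (1 * -2))))
step 3: neg_neg (→) rewrites (- (- (1 * -2))) into (1 * -2), reaching cost 7 (bound 7)

((c + b) + (1 * -2))   [cost 7]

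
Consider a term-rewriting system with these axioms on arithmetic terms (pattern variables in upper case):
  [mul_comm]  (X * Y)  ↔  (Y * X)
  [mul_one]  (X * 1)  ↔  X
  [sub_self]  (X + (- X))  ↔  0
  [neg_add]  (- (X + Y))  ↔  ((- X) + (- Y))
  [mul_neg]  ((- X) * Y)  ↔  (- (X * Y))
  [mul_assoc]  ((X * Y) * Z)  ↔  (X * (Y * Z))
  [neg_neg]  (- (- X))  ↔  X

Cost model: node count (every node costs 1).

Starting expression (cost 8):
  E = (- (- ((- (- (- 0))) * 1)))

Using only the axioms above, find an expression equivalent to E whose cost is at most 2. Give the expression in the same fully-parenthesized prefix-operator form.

(1) ((- (- (- 0))) * 1)  =[mul_one →]=  (- (- (- 0)))    ⊢ (- (- (- (- (- 0)))))
(2) (- (- (- (- 0))))  =[neg_neg →]=  (- (- 0))    ⊢ (- (- (- 0)))
(3) (- (- (- 0)))  =[neg_neg →]=  (- 0)    ⊢ cost 2, within 2

(- 0)   [cost 2]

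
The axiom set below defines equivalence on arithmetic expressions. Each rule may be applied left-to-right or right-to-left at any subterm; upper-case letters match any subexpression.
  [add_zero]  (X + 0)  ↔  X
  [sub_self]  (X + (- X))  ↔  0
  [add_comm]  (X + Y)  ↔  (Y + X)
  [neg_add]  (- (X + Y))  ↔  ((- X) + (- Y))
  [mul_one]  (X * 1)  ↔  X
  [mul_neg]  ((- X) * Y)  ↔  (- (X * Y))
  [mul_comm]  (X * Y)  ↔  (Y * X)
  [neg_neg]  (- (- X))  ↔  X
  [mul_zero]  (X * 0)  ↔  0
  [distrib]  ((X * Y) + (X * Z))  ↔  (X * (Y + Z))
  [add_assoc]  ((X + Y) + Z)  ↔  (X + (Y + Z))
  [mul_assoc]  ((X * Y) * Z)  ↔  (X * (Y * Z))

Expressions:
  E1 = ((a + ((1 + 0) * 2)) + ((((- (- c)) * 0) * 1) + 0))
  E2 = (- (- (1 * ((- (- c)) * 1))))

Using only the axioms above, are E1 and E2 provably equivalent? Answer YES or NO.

Every axiom is a valid identity, so a rewrite proof would force E1 and E2 to agree under every assignment.
At a=0, c=0: E1 = 2 but E2 = 0; they differ, so no derivation exists.

NO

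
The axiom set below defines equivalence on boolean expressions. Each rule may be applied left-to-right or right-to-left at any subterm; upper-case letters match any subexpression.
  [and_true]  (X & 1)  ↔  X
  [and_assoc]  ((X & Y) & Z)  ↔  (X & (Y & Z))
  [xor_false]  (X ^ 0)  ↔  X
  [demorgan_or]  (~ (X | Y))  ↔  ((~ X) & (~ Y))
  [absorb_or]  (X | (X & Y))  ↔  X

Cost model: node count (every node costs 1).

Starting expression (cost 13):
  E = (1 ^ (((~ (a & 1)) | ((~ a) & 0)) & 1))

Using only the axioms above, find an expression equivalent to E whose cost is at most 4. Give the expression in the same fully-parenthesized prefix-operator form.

(1 ^ (~ a))   [cost 4]

(1) (a & 1)  =[and_true →]=  a    ⊢ (1 ^ (((~ a) | ((~ a) & 0)) & 1))
(2) ((~ a) | ((~ a) & 0))  =[absorb_or →]=  (~ a)    ⊢ (1 ^ ((~ a) & 1))
(3) ((~ a) & 1)  =[and_true →]=  (~ a)    ⊢ cost 4, within 4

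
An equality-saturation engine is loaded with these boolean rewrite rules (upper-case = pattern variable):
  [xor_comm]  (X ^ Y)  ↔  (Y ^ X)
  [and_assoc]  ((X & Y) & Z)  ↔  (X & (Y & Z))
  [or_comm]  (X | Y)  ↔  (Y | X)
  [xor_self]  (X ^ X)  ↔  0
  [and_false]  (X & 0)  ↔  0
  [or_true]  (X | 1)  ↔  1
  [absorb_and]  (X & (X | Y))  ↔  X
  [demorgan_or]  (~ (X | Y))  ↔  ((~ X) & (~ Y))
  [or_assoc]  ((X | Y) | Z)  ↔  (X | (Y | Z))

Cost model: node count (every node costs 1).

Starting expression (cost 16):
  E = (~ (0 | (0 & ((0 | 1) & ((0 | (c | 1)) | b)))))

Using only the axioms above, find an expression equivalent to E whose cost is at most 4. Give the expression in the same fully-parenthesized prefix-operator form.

(1) (c | 1)  =[or_true →]=  1    ⊢ (~ (0 | (0 & ((0 | 1) & ((0 | 1) | b)))))
(2) ((0 | 1) & ((0 | 1) | b))  =[absorb_and →]=  (0 | 1)    ⊢ (~ (0 | (0 & (0 | 1))))
(3) (0 & (0 | 1))  =[absorb_and →]=  0    ⊢ cost 4, within 4

(~ (0 | 0))   [cost 4]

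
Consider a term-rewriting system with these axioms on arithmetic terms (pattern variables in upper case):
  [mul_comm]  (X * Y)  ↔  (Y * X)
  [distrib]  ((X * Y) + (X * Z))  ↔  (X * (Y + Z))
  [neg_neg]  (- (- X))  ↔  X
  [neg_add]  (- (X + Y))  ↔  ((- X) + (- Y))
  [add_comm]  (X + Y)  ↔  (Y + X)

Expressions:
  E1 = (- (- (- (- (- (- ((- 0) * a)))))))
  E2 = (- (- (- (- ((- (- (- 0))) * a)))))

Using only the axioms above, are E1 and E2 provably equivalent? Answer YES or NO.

YES

(1) (- (- (- (- (- (- ((- 0) * a)))))))  =[neg_neg →]=  (- (- (- (- ((- 0) * a)))))
(2) (- (- (- ((- 0) * a))))  =[neg_neg →]=  (- ((- 0) * a))    ⊢ (- (- ((- 0) * a)))
(3) (- (- ((- 0) * a)))  =[neg_neg →]=  ((- 0) * a)
(4) 0  =[neg_neg ←]=  (- (- 0))    ⊢ ((- (- (- 0))) * a)
(5) ((- (- (- 0))) * a)  =[neg_neg ←]=  (- (- ((- (- (- 0))) * a)))
(6) (- ((- (- (- 0))) * a))  =[neg_neg ←]=  (- (- (- ((- (- (- 0))) * a))))    ⊢ E2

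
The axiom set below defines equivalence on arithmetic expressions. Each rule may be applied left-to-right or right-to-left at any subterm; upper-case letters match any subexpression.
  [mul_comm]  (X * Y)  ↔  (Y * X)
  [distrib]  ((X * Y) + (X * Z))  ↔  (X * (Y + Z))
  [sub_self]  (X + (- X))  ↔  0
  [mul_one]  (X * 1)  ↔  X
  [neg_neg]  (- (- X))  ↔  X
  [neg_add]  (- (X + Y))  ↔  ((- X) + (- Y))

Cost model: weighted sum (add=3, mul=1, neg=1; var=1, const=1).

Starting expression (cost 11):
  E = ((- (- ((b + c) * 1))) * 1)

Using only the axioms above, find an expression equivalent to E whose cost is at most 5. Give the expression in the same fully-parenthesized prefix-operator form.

(b + c)   [cost 5]

step 1: mul_one (→) rewrites ((b + c) * 1) into (b + c), now ((- (- (b + c))) * 1)
step 2: mul_one (→) rewrites ((- (- (b + c))) * 1) into (- (- (b + c)))
step 3: neg_neg (→) rewrites (- (- (b + c))) into (b + c), reaching cost 5 (bound 5)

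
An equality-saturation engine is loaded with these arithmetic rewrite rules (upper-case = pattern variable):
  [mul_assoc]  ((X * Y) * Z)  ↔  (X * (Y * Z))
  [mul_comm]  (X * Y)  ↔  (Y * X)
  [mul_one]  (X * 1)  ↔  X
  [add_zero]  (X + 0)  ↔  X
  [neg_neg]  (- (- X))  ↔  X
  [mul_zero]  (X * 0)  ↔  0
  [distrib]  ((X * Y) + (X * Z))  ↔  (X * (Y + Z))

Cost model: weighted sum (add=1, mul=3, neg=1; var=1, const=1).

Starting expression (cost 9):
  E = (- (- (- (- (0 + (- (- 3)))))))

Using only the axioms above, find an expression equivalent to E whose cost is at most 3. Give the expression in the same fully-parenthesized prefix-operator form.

(0 + 3)   [cost 3]

step 1: neg_neg (→) rewrites (- (- 3)) into 3, now (- (- (- (- (0 + 3)))))
step 2: neg_neg (→) rewrites (- (- (0 + 3))) into (0 + 3), now (- (- (0 + 3)))
step 3: neg_neg (→) rewrites (- (- (0 + 3))) into (0 + 3), reaching cost 3 (bound 3)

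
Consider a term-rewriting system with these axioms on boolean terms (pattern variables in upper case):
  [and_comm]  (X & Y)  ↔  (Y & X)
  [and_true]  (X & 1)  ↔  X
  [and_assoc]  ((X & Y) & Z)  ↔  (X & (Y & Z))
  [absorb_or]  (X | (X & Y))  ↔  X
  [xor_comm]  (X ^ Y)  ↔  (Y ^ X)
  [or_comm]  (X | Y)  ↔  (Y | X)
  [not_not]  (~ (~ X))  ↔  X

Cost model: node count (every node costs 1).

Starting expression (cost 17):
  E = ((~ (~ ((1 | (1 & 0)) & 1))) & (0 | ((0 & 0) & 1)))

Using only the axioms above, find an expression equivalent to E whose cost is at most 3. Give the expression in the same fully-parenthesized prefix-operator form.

(1 & 0)   [cost 3]

(1) (1 | (1 & 0))  =[absorb_or →]=  1    ⊢ ((~ (~ (1 & 1))) & (0 | ((0 & 0) & 1)))
(2) ((0 & 0) & 1)  =[and_true →]=  (0 & 0)    ⊢ ((~ (~ (1 & 1))) & (0 | (0 & 0)))
(3) (1 & 1)  =[and_true →]=  1    ⊢ ((~ (~ 1)) & (0 | (0 & 0)))
(4) (~ (~ 1))  =[not_not →]=  1    ⊢ (1 & (0 | (0 & 0)))
(5) (0 | (0 & 0))  =[absorb_or →]=  0    ⊢ cost 3, within 3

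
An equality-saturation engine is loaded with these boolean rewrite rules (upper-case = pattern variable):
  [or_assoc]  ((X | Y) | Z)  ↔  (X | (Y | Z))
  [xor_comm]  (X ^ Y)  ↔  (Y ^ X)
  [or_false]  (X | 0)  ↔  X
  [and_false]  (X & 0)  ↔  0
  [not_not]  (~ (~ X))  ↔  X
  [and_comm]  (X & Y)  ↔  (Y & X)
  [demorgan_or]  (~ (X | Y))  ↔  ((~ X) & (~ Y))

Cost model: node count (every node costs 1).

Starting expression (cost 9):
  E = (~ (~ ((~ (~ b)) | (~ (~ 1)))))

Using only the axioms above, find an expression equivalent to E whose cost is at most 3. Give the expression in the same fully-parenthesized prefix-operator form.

step 1: not_not (→) rewrites (~ (~ ((~ (~ b)) | (~ (~ 1))))) into ((~ (~ b)) | (~ (~ 1)))
step 2: not_not (→) rewrites (~ (~ b)) into b, now (b | (~ (~ 1)))
step 3: not_not (→) rewrites (~ (~ 1)) into 1, reaching cost 3 (bound 3)

(b | 1)   [cost 3]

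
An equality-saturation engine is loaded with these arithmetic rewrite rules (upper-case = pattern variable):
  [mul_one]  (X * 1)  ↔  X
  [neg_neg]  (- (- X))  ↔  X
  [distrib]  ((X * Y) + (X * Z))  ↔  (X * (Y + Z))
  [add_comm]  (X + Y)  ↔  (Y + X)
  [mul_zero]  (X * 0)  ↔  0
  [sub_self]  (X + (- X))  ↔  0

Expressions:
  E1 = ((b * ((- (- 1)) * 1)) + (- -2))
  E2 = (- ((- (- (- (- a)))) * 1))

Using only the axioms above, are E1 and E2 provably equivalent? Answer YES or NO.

NO

The axioms are sound identities: if E1 ↔* E2 then E1 and E2 evaluate identically under any assignment.
Under a=0, b=0: E1 evaluates to 2, E2 to 0. Distinct ⇒ no rewrite sequence connects them.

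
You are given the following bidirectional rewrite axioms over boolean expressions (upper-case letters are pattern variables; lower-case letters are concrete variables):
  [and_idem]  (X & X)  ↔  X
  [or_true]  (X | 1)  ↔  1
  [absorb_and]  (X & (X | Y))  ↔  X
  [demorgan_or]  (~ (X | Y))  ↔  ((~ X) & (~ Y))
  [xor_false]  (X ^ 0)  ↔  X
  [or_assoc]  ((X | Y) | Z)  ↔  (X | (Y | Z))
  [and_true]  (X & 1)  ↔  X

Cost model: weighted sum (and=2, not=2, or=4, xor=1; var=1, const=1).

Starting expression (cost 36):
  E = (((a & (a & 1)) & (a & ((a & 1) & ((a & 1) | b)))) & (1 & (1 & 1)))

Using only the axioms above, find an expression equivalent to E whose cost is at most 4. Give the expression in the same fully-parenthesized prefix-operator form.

(a & a)   [cost 4]

(1) ((a & 1) & ((a & 1) | b))  =[absorb_and →]=  (a & 1)    ⊢ (((a & (a & 1)) & (a & (a & 1))) & (1 & (1 & 1)))
(2) (1 & 1)  =[and_idem →]=  1    ⊢ (((a & (a & 1)) & (a & (a & 1))) & (1 & 1))
(3) ((a & (a & 1)) & (a & (a & 1)))  =[and_idem →]=  (a & (a & 1))    ⊢ ((a & (a & 1)) & (1 & 1))
(4) (1 & 1)  =[and_true →]=  1    ⊢ ((a & (a & 1)) & 1)
(5) (a & 1)  =[and_true →]=  a    ⊢ ((a & a) & 1)
(6) ((a & a) & 1)  =[and_true →]=  (a & a)    ⊢ cost 4, within 4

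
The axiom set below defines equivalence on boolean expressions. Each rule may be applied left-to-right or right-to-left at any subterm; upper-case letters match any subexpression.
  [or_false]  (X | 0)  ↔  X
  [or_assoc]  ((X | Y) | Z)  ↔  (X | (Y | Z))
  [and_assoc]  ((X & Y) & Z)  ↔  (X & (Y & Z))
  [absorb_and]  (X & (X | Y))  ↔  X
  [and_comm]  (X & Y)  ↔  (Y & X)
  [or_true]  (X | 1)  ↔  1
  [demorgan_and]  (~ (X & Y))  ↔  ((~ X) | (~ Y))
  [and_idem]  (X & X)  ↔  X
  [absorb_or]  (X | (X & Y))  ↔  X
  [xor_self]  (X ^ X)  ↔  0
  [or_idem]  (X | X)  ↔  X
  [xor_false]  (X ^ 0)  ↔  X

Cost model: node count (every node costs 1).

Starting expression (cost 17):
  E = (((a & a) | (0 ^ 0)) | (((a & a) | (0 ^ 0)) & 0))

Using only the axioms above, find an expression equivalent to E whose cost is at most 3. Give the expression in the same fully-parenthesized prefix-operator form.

1. [absorb_or →] (((a & a) | (0 ^ 0)) | (((a & a) | (0 ^ 0)) & 0))  →  ((a & a) | (0 ^ 0))
2. [and_idem →] (a & a)  →  a;  E = (a | (0 ^ 0))
3. [xor_self →] (0 ^ 0)  →  0;  cost 3 ≤ 3, done

(a | 0)   [cost 3]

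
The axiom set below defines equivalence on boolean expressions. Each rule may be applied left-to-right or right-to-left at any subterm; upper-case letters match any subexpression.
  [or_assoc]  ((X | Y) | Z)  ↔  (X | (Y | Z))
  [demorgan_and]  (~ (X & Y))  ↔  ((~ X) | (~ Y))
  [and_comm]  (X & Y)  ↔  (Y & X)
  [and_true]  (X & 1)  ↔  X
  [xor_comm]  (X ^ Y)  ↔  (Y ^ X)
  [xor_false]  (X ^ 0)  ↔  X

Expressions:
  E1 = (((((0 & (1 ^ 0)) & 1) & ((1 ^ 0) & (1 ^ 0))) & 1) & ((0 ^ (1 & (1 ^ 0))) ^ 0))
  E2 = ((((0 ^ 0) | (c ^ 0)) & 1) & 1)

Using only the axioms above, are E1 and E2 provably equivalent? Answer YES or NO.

NO

Every axiom is a valid identity, so a rewrite proof would force E1 and E2 to agree under every assignment.
At c=1: E1 = 0 but E2 = 1; they differ, so no derivation exists.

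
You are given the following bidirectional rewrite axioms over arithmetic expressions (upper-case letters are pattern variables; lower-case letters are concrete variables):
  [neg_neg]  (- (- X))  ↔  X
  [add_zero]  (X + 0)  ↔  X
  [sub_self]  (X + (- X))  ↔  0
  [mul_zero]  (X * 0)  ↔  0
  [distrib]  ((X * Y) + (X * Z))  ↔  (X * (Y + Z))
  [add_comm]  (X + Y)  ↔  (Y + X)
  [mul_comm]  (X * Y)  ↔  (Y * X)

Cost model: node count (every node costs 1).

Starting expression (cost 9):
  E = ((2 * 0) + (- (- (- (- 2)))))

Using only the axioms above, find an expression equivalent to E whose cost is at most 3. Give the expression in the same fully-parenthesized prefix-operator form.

(1) (- (- (- (- 2))))  =[neg_neg →]=  (- (- 2))    ⊢ ((2 * 0) + (- (- 2)))
(2) (2 * 0)  =[mul_zero →]=  0    ⊢ (0 + (- (- 2)))
(3) (- (- 2))  =[neg_neg →]=  2    ⊢ cost 3, within 3

(0 + 2)   [cost 3]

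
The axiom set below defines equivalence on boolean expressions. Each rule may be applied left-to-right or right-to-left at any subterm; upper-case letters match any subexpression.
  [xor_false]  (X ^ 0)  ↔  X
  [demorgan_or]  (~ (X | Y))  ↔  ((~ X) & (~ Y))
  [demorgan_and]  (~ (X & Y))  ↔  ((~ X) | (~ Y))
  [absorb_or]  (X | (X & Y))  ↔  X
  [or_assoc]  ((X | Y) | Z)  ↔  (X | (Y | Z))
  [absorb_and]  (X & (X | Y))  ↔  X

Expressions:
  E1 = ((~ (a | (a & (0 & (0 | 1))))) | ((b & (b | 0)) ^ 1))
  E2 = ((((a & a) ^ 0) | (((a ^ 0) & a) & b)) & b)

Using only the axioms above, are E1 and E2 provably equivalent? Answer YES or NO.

NO

Every axiom is a valid identity, so a rewrite proof would force E1 and E2 to agree under every assignment.
At a=0, b=0: E1 = 1 but E2 = 0; they differ, so no derivation exists.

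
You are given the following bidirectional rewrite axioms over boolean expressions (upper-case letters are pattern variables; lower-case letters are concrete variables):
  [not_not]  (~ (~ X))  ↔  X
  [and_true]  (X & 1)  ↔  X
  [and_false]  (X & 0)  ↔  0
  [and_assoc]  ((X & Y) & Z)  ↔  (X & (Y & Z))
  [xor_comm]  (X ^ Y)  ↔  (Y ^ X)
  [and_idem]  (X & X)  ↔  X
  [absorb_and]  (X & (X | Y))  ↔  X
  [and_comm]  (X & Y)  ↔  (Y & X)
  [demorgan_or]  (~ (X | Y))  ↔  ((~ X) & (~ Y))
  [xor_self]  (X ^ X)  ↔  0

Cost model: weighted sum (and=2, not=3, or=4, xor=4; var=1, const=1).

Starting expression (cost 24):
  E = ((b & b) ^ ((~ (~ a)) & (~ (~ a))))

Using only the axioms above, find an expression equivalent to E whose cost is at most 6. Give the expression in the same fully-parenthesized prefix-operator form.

step 1: and_idem (→) rewrites ((~ (~ a)) & (~ (~ a))) into (~ (~ a)), now ((b & b) ^ (~ (~ a)))
step 2: and_idem (→) rewrites (b & b) into b, now (b ^ (~ (~ a)))
step 3: not_not (→) rewrites (~ (~ a)) into a, reaching cost 6 (bound 6)

(b ^ a)   [cost 6]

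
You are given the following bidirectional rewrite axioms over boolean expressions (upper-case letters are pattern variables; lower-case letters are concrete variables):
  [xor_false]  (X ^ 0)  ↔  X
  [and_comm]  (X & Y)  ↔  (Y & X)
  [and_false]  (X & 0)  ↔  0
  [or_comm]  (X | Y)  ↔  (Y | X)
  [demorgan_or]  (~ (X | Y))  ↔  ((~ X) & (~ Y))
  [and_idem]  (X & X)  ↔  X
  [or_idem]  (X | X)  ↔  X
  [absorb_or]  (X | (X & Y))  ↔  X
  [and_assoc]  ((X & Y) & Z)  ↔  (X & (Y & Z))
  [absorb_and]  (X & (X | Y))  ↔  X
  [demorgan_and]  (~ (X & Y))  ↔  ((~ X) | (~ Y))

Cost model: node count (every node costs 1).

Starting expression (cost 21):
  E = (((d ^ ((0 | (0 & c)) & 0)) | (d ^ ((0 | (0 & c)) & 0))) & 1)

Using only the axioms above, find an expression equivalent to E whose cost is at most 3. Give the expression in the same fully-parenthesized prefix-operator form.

step 1: or_idem (→) rewrites ((d ^ ((0 | (0 & c)) & 0)) | (d ^ ((0 | (0 & c)) & 0))) into (d ^ ((0 | (0 & c)) & 0)), now ((d ^ ((0 | (0 & c)) & 0)) & 1)
step 2: absorb_or (→) rewrites (0 | (0 & c)) into 0, now ((d ^ (0 & 0)) & 1)
step 3: and_idem (→) rewrites (0 & 0) into 0, now ((d ^ 0) & 1)
step 4: xor_false (→) rewrites (d ^ 0) into d, reaching cost 3 (bound 3)

(d & 1)   [cost 3]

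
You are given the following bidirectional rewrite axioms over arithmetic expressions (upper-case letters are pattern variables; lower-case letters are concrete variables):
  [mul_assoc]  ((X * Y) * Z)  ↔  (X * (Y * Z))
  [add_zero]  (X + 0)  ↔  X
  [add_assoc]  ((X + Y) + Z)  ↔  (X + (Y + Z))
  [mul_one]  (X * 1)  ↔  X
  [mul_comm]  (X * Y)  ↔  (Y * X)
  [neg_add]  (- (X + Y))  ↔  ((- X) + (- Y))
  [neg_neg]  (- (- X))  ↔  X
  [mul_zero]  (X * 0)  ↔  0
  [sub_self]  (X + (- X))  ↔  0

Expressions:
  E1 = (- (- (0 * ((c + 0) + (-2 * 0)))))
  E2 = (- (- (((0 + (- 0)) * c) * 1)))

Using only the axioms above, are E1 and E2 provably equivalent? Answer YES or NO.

YES

(1) (- (- (0 * ((c + 0) + (-2 * 0)))))  =[neg_neg →]=  (0 * ((c + 0) + (-2 * 0)))
(2) (-2 * 0)  =[mul_zero →]=  0    ⊢ (0 * ((c + 0) + 0))
(3) (c + 0)  =[add_zero →]=  c    ⊢ (0 * (c + 0))
(4) (c + 0)  =[add_zero →]=  c    ⊢ (0 * c)
(5) (0 * c)  =[mul_one ←]=  ((0 * c) * 1)
(6) 0  =[sub_self ←]=  (0 + (- 0))    ⊢ (((0 + (- 0)) * c) * 1)
(7) (((0 + (- 0)) * c) * 1)  =[neg_neg ←]=  (- (- (((0 + (- 0)) * c) * 1)))    ⊢ E2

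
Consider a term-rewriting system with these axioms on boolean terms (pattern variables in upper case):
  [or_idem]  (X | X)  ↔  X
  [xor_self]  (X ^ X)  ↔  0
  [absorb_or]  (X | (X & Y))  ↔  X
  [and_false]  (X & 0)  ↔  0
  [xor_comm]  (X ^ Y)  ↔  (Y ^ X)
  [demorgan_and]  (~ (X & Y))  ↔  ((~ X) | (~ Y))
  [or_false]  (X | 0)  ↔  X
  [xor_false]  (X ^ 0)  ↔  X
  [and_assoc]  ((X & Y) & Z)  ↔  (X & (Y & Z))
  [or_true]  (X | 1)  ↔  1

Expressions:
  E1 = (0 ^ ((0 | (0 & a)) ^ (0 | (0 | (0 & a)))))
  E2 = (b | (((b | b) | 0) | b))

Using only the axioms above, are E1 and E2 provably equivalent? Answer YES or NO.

Every axiom is a valid identity, so a rewrite proof would force E1 and E2 to agree under every assignment.
At a=0, b=1: E1 = 0 but E2 = 1; they differ, so no derivation exists.

NO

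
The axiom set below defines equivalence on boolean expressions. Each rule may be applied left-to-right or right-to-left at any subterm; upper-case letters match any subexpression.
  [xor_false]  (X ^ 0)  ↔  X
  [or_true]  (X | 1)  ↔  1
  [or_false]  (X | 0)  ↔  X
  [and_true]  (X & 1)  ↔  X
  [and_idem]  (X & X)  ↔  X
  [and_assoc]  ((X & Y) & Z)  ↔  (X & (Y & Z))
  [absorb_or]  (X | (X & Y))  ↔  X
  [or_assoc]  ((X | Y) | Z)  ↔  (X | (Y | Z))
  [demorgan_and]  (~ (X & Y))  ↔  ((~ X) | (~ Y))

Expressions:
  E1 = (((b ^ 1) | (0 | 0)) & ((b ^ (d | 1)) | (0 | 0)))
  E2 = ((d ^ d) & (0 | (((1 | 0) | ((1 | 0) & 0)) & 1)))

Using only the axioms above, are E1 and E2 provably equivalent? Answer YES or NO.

All listed rules preserve value, hence provable equivalence implies equal values everywhere; look for a separating assignment.
b=0, d=0 gives E1 ↦ 1, E2 ↦ 0; values differ ⇒ not provably equivalent.

NO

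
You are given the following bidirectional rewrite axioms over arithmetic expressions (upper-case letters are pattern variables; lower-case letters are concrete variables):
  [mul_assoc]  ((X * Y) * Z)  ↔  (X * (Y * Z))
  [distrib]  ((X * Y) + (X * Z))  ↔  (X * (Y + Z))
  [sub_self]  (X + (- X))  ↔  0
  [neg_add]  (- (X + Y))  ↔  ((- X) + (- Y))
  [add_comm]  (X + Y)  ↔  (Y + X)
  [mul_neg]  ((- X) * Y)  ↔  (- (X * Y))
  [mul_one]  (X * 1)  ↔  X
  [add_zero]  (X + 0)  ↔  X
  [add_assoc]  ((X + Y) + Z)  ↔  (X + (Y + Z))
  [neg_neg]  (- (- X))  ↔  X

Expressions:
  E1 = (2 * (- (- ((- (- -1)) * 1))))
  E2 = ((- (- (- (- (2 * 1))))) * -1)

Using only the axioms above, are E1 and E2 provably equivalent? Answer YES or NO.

YES

(1) (- (- -1))  =[neg_neg →]=  -1    ⊢ (2 * (- (- (-1 * 1))))
(2) (-1 * 1)  =[mul_one →]=  -1    ⊢ (2 * (- (- -1)))
(3) (- (- -1))  =[neg_neg →]=  -1    ⊢ (2 * -1)
(4) 2  =[mul_one ←]=  (2 * 1)    ⊢ ((2 * 1) * -1)
(5) (2 * 1)  =[neg_neg ←]=  (- (- (2 * 1)))    ⊢ ((- (- (2 * 1))) * -1)
(6) (- (2 * 1))  =[neg_neg ←]=  (- (- (- (2 * 1))))    ⊢ E2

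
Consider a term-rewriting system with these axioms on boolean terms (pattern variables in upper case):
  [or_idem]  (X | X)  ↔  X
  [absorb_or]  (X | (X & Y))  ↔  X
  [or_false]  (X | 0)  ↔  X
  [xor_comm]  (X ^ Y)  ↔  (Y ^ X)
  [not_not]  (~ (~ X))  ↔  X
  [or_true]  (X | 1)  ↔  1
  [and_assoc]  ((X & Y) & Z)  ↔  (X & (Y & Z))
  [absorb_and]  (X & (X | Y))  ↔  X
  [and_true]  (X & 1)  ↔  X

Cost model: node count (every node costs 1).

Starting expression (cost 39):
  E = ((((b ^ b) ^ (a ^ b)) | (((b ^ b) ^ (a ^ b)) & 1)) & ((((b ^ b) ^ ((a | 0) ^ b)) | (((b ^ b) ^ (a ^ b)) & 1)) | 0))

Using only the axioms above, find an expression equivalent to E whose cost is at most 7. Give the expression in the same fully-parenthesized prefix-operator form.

step 1: or_false (→) rewrites (a | 0) into a, now ((((b ^ b) ^ (a ^ b)) | (((b ^ b) ^ (a ^ b)) & 1)) & ((((b ^ b) ^ (a ^ b)) | (((b ^ b) ^ (a ^ b)) & 1)) | 0))
step 2: absorb_and (→) rewrites ((((b ^ b) ^ (a ^ b)) | (((b ^ b) ^ (a ^ b)) & 1)) & ((((b ^ b) ^ (a ^ b)) | (((b ^ b) ^ (a ^ b)) & 1)) | 0)) into (((b ^ b) ^ (a ^ b)) | (((b ^ b) ^ (a ^ b)) & 1))
step 3: absorb_or (→) rewrites (((b ^ b) ^ (a ^ b)) | (((b ^ b) ^ (a ^ b)) & 1)) into ((b ^ b) ^ (a ^ b)), reaching cost 7 (bound 7)

((b ^ b) ^ (a ^ b))   [cost 7]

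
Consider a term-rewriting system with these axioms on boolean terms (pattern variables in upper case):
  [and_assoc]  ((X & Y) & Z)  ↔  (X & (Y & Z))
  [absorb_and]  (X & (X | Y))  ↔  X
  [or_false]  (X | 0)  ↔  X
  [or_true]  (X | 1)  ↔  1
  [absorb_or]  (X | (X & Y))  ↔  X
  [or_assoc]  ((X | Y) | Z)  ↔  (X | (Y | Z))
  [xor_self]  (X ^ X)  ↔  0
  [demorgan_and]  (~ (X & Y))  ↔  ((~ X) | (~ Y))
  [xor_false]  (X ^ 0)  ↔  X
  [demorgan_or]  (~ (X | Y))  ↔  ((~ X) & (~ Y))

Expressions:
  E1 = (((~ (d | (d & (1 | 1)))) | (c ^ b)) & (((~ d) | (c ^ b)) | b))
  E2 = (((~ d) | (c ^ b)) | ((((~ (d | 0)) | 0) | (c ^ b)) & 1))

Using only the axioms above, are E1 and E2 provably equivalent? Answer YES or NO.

YES

step 1: or_true (→) rewrites (1 | 1) into 1, now (((~ (d | (d & 1))) | (c ^ b)) & (((~ d) | (c ^ b)) | b))
step 2: absorb_or (→) rewrites (d | (d & 1)) into d, now (((~ d) | (c ^ b)) & (((~ d) | (c ^ b)) | b))
step 3: absorb_and (→) rewrites (((~ d) | (c ^ b)) & (((~ d) | (c ^ b)) | b)) into ((~ d) | (c ^ b))
step 4: absorb_or (←) rewrites ((~ d) | (c ^ b)) into (((~ d) | (c ^ b)) | (((~ d) | (c ^ b)) & 1))
step 5: or_false (←) rewrites (~ d) into ((~ d) | 0), now (((~ d) | (c ^ b)) | ((((~ d) | 0) | (c ^ b)) & 1))
step 6: or_false (←) rewrites d into (d | 0), which is E2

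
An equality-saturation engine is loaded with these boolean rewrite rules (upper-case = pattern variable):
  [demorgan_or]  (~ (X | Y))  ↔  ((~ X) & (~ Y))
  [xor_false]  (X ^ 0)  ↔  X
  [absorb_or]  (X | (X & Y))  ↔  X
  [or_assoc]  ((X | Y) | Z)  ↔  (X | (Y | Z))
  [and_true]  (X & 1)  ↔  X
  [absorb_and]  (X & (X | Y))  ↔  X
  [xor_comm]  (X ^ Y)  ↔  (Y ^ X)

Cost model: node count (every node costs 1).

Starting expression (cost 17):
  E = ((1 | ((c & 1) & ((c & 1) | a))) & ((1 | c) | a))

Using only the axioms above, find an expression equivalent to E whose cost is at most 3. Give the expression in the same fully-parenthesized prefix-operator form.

step 1: absorb_and (→) rewrites ((c & 1) & ((c & 1) | a)) into (c & 1), now ((1 | (c & 1)) & ((1 | c) | a))
step 2: and_true (→) rewrites (c & 1) into c, now ((1 | c) & ((1 | c) | a))
step 3: absorb_and (→) rewrites ((1 | c) & ((1 | c) | a)) into (1 | c), reaching cost 3 (bound 3)

(1 | c)   [cost 3]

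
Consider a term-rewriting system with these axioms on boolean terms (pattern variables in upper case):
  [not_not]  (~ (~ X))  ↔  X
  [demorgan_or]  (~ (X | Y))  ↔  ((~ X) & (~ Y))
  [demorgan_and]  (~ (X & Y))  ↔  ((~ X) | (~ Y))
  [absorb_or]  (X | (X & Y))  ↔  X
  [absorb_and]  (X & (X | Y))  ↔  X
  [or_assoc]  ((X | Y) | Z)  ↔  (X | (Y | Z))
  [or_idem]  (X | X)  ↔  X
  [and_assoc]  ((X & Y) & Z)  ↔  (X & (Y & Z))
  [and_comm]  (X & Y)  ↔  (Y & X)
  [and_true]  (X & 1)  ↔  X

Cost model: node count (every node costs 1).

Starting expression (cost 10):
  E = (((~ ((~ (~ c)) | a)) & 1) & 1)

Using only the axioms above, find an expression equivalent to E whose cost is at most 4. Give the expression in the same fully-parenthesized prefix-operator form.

(~ (c | a))   [cost 4]

(1) ((~ ((~ (~ c)) | a)) & 1)  =[and_true →]=  (~ ((~ (~ c)) | a))    ⊢ ((~ ((~ (~ c)) | a)) & 1)
(2) ((~ ((~ (~ c)) | a)) & 1)  =[and_true →]=  (~ ((~ (~ c)) | a))
(3) (~ (~ c))  =[not_not →]=  c    ⊢ cost 4, within 4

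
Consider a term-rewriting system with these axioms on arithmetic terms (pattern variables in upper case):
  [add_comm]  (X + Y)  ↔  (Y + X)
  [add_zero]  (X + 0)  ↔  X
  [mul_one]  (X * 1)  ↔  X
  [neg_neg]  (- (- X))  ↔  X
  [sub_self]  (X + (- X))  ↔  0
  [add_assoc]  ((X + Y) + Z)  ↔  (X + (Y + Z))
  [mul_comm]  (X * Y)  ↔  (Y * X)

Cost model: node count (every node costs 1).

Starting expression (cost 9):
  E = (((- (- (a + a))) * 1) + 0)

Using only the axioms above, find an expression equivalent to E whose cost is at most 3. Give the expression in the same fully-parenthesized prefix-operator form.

(a + a)   [cost 3]

1. [neg_neg →] (- (- (a + a)))  →  (a + a);  E = (((a + a) * 1) + 0)
2. [add_zero →] (((a + a) * 1) + 0)  →  ((a + a) * 1)
3. [mul_one →] ((a + a) * 1)  →  (a + a);  cost 3 ≤ 3, done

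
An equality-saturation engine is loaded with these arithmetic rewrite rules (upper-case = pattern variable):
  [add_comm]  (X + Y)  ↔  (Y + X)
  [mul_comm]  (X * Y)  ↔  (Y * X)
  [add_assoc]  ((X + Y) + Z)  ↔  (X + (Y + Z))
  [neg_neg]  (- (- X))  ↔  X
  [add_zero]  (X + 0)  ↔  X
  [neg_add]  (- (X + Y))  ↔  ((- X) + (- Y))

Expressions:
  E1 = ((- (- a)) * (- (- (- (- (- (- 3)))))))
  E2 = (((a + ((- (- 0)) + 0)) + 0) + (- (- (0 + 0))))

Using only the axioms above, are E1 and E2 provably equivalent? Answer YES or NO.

NO

Every axiom is a valid identity, so a rewrite proof would force E1 and E2 to agree under every assignment.
At a=1: E1 = 3 but E2 = 1; they differ, so no derivation exists.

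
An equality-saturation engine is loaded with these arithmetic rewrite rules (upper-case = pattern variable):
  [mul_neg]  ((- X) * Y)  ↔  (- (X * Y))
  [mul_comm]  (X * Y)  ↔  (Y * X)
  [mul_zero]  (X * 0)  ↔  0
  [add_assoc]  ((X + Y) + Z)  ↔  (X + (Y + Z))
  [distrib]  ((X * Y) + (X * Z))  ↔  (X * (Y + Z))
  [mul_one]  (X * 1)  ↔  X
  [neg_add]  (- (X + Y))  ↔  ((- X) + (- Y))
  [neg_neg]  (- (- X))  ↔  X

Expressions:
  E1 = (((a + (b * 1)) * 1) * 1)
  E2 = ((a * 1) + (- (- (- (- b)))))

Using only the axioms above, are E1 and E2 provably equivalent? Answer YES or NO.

YES

(1) ((a + (b * 1)) * 1)  =[mul_one →]=  (a + (b * 1))    ⊢ ((a + (b * 1)) * 1)
(2) ((a + (b * 1)) * 1)  =[mul_one →]=  (a + (b * 1))
(3) (b * 1)  =[mul_one →]=  b    ⊢ (a + b)
(4) a  =[mul_one ←]=  (a * 1)    ⊢ ((a * 1) + b)
(5) b  =[neg_neg ←]=  (- (- b))    ⊢ ((a * 1) + (- (- b)))
(6) (- (- b))  =[neg_neg ←]=  (- (- (- (- b))))    ⊢ E2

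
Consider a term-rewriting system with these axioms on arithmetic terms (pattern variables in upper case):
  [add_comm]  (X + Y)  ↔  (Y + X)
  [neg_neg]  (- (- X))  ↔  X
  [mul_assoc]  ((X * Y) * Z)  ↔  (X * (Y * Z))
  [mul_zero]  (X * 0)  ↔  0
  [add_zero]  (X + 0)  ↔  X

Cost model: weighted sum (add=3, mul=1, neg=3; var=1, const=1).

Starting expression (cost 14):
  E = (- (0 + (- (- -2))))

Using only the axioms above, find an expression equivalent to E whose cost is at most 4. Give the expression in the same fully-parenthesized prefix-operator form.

step 1: add_comm (→) rewrites (0 + (- (- -2))) into ((- (- -2)) + 0), now (- ((- (- -2)) + 0))
step 2: add_zero (→) rewrites ((- (- -2)) + 0) into (- (- -2)), now (- (- (- -2)))
step 3: neg_neg (→) rewrites (- (- -2)) into -2, reaching cost 4 (bound 4)

(- -2)   [cost 4]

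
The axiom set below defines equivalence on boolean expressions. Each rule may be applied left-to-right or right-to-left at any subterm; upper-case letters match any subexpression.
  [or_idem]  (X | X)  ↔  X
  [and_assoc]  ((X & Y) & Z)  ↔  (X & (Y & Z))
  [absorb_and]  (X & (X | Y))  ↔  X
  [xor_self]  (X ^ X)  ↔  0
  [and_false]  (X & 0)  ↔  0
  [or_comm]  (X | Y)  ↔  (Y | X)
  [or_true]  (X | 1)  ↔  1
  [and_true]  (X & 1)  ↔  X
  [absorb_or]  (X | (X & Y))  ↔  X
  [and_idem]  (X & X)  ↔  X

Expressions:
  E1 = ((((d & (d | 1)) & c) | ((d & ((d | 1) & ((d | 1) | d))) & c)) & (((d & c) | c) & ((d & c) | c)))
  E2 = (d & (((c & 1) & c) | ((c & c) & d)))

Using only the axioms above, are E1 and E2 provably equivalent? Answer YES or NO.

YES

step 1: absorb_and (→) rewrites ((d | 1) & ((d | 1) | d)) into (d | 1), now ((((d & (d | 1)) & c) | ((d & (d | 1)) & c)) & (((d & c) | c) & ((d & c) | c)))
step 2: and_idem (→) rewrites (((d & c) | c) & ((d & c) | c)) into ((d & c) | c), now ((((d & (d | 1)) & c) | ((d & (d | 1)) & c)) & ((d & c) | c))
step 3: or_idem (→) rewrites (((d & (d | 1)) & c) | ((d & (d | 1)) & c)) into ((d & (d | 1)) & c), now (((d & (d | 1)) & c) & ((d & c) | c))
step 4: absorb_and (→) rewrites (d & (d | 1)) into d, now ((d & c) & ((d & c) | c))
step 5: absorb_and (→) rewrites ((d & c) & ((d & c) | c)) into (d & c)
step 6: and_idem (←) rewrites c into (c & c), now (d & (c & c))
step 7: absorb_or (←) rewrites (c & c) into ((c & c) | ((c & c) & d)), now (d & ((c & c) | ((c & c) & d)))
step 8: and_true (←) rewrites c into (c & 1), which is E2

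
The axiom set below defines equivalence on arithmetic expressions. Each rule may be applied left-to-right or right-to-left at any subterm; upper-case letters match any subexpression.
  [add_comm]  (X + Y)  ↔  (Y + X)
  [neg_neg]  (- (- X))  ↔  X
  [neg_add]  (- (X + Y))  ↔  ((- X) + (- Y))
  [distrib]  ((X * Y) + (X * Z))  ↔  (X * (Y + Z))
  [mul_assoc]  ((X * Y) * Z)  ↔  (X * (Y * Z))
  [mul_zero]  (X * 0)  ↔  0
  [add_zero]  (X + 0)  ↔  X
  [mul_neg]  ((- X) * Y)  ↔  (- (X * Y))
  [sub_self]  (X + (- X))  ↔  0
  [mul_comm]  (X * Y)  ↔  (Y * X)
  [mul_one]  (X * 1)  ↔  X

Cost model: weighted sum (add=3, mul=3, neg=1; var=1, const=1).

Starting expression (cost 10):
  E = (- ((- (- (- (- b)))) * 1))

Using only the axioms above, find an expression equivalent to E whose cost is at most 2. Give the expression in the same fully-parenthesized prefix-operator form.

step 1: neg_neg (→) rewrites (- (- b)) into b, now (- ((- (- b)) * 1))
step 2: mul_one (→) rewrites ((- (- b)) * 1) into (- (- b)), now (- (- (- b)))
step 3: neg_neg (→) rewrites (- (- b)) into b, reaching cost 2 (bound 2)

(- b)   [cost 2]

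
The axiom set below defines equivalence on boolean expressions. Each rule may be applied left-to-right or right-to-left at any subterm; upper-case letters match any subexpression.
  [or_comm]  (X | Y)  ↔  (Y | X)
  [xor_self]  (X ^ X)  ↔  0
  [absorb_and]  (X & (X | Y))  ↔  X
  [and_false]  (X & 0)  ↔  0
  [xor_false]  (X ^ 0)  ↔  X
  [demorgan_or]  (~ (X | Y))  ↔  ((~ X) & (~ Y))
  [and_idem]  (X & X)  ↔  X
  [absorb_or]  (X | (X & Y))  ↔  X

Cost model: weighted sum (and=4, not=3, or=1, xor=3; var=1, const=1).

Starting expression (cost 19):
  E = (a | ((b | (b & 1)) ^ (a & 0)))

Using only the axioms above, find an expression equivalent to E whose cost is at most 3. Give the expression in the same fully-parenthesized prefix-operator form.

step 1: absorb_or (→) rewrites (b | (b & 1)) into b, now (a | (b ^ (a & 0)))
step 2: and_false (→) rewrites (a & 0) into 0, now (a | (b ^ 0))
step 3: xor_false (→) rewrites (b ^ 0) into b, reaching cost 3 (bound 3)

(a | b)   [cost 3]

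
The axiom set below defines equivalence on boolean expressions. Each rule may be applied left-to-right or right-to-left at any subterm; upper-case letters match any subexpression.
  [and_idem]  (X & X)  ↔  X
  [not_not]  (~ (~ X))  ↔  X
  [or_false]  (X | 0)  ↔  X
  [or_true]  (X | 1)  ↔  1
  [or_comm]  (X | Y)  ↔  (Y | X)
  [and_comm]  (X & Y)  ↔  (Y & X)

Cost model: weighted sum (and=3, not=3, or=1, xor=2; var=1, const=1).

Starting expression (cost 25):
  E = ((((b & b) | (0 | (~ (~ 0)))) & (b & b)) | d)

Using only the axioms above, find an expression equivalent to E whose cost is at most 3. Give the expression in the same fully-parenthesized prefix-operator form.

1. [not_not →] (~ (~ 0))  →  0;  E = ((((b & b) | (0 | 0)) & (b & b)) | d)
2. [and_idem →] (b & b)  →  b;  E = ((((b & b) | (0 | 0)) & b) | d)
3. [or_false →] (0 | 0)  →  0;  E = ((((b & b) | 0) & b) | d)
4. [or_comm →] ((((b & b) | 0) & b) | d)  →  (d | (((b & b) | 0) & b))
5. [and_idem →] (b & b)  →  b;  E = (d | ((b | 0) & b))
6. [or_false →] (b | 0)  →  b;  E = (d | (b & b))
7. [and_idem →] (b & b)  →  b;  cost 3 ≤ 3, done

(d | b)   [cost 3]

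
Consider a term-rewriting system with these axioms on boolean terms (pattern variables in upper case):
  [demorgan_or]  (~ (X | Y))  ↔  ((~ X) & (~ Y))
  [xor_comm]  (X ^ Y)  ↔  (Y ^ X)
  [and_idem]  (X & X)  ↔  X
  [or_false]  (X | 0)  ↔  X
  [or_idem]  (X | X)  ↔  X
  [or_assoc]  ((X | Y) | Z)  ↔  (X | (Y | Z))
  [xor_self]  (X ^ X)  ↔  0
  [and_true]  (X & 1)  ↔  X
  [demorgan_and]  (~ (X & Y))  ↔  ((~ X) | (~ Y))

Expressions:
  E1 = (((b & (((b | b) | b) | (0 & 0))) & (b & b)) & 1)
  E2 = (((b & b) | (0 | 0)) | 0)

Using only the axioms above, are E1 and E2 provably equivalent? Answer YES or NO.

1. [and_true →] (((b & (((b | b) | b) | (0 & 0))) & (b & b)) & 1)  →  ((b & (((b | b) | b) | (0 & 0))) & (b & b))
2. [and_idem →] (0 & 0)  →  0;  E1 = ((b & (((b | b) | b) | 0)) & (b & b))
3. [or_false →] (((b | b) | b) | 0)  →  ((b | b) | b);  E1 = ((b & ((b | b) | b)) & (b & b))
4. [or_idem →] (b | b)  →  b;  E1 = ((b & (b | b)) & (b & b))
5. [or_idem →] (b | b)  →  b;  E1 = ((b & b) & (b & b))
6. [and_idem →] ((b & b) & (b & b))  →  (b & b)
7. [or_false ←] (b & b)  →  ((b & b) | 0)
8. [or_false ←] (b & b)  →  ((b & b) | 0);  E1 = (((b & b) | 0) | 0)
9. [or_false ←] 0  →  (0 | 0);  this is E2

YES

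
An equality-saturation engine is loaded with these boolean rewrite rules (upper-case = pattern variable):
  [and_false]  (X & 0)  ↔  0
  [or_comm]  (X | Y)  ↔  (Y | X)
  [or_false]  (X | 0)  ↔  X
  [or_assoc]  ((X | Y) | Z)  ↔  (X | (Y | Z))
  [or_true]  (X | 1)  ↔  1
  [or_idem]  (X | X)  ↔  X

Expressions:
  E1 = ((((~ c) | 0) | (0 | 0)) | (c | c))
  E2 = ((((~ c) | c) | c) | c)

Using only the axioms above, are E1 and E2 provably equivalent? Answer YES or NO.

YES

(1) ((~ c) | 0)  =[or_false →]=  (~ c)    ⊢ (((~ c) | (0 | 0)) | (c | c))
(2) (0 | 0)  =[or_idem →]=  0    ⊢ (((~ c) | 0) | (c | c))
(3) ((~ c) | 0)  =[or_false →]=  (~ c)    ⊢ ((~ c) | (c | c))
(4) ((~ c) | (c | c))  =[or_assoc ←]=  (((~ c) | c) | c)
(5) c  =[or_idem ←]=  (c | c)    ⊢ (((~ c) | c) | (c | c))
(6) (((~ c) | c) | (c | c))  =[or_assoc ←]=  ((((~ c) | c) | c) | c)    ⊢ E2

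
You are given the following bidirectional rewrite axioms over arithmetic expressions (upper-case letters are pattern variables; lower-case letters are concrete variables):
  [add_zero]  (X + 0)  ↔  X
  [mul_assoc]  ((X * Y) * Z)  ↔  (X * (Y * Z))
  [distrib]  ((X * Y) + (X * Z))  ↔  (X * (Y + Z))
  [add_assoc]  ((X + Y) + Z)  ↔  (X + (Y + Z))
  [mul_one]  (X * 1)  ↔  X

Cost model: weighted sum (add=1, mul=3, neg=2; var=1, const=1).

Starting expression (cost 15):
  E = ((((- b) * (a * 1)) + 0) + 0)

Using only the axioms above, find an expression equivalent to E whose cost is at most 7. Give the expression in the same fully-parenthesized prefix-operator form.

(1) ((((- b) * (a * 1)) + 0) + 0)  =[add_zero →]=  (((- b) * (a * 1)) + 0)
(2) (a * 1)  =[mul_one →]=  a    ⊢ (((- b) * a) + 0)
(3) (((- b) * a) + 0)  =[add_zero →]=  ((- b) * a)    ⊢ cost 7, within 7

((- b) * a)   [cost 7]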